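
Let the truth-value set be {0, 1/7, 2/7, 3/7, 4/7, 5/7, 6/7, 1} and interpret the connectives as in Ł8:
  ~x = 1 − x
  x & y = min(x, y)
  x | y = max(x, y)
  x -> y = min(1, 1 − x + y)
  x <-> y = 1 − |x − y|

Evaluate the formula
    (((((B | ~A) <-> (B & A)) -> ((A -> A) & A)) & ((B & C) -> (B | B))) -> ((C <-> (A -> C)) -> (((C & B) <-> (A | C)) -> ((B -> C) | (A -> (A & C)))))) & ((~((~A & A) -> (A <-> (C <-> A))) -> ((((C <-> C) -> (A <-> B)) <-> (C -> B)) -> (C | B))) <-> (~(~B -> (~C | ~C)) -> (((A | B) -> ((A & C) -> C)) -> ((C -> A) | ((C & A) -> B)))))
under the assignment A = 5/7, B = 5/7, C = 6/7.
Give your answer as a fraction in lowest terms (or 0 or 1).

~A = ~5/7 = 2/7
B | ~A = 5/7 | 2/7 = 5/7
B & A = 5/7 & 5/7 = 5/7
(B | ~A) <-> (B & A) = 5/7 <-> 5/7 = 1
A -> A = 5/7 -> 5/7 = 1
(A -> A) & A = 1 & 5/7 = 5/7
((B | ~A) <-> (B & A)) -> ((A -> A) & A) = 1 -> 5/7 = 5/7
B & C = 5/7 & 6/7 = 5/7
B | B = 5/7 | 5/7 = 5/7
(B & C) -> (B | B) = 5/7 -> 5/7 = 1
(((B | ~A) <-> (B & A)) -> ((A -> A) & A)) & ((B & C) -> (B | B)) = 5/7 & 1 = 5/7
A -> C = 5/7 -> 6/7 = 1
C <-> (A -> C) = 6/7 <-> 1 = 6/7
C & B = 6/7 & 5/7 = 5/7
A | C = 5/7 | 6/7 = 6/7
(C & B) <-> (A | C) = 5/7 <-> 6/7 = 6/7
B -> C = 5/7 -> 6/7 = 1
A & C = 5/7 & 6/7 = 5/7
A -> (A & C) = 5/7 -> 5/7 = 1
(B -> C) | (A -> (A & C)) = 1 | 1 = 1
((C & B) <-> (A | C)) -> ((B -> C) | (A -> (A & C))) = 6/7 -> 1 = 1
(C <-> (A -> C)) -> (((C & B) <-> (A | C)) -> ((B -> C) | (A -> (A & C)))) = 6/7 -> 1 = 1
((((B | ~A) <-> (B & A)) -> ((A -> A) & A)) & ((B & C) -> (B | B))) -> ((C <-> (A -> C)) -> (((C & B) <-> (A | C)) -> ((B -> C) | (A -> (A & C))))) = 5/7 -> 1 = 1
~A = ~5/7 = 2/7
~A & A = 2/7 & 5/7 = 2/7
C <-> A = 6/7 <-> 5/7 = 6/7
A <-> (C <-> A) = 5/7 <-> 6/7 = 6/7
(~A & A) -> (A <-> (C <-> A)) = 2/7 -> 6/7 = 1
~((~A & A) -> (A <-> (C <-> A))) = ~1 = 0
C <-> C = 6/7 <-> 6/7 = 1
A <-> B = 5/7 <-> 5/7 = 1
(C <-> C) -> (A <-> B) = 1 -> 1 = 1
C -> B = 6/7 -> 5/7 = 6/7
((C <-> C) -> (A <-> B)) <-> (C -> B) = 1 <-> 6/7 = 6/7
C | B = 6/7 | 5/7 = 6/7
(((C <-> C) -> (A <-> B)) <-> (C -> B)) -> (C | B) = 6/7 -> 6/7 = 1
~((~A & A) -> (A <-> (C <-> A))) -> ((((C <-> C) -> (A <-> B)) <-> (C -> B)) -> (C | B)) = 0 -> 1 = 1
~B = ~5/7 = 2/7
~C = ~6/7 = 1/7
~C = ~6/7 = 1/7
~C | ~C = 1/7 | 1/7 = 1/7
~B -> (~C | ~C) = 2/7 -> 1/7 = 6/7
~(~B -> (~C | ~C)) = ~6/7 = 1/7
A | B = 5/7 | 5/7 = 5/7
A & C = 5/7 & 6/7 = 5/7
(A & C) -> C = 5/7 -> 6/7 = 1
(A | B) -> ((A & C) -> C) = 5/7 -> 1 = 1
C -> A = 6/7 -> 5/7 = 6/7
C & A = 6/7 & 5/7 = 5/7
(C & A) -> B = 5/7 -> 5/7 = 1
(C -> A) | ((C & A) -> B) = 6/7 | 1 = 1
((A | B) -> ((A & C) -> C)) -> ((C -> A) | ((C & A) -> B)) = 1 -> 1 = 1
~(~B -> (~C | ~C)) -> (((A | B) -> ((A & C) -> C)) -> ((C -> A) | ((C & A) -> B))) = 1/7 -> 1 = 1
(~((~A & A) -> (A <-> (C <-> A))) -> ((((C <-> C) -> (A <-> B)) <-> (C -> B)) -> (C | B))) <-> (~(~B -> (~C | ~C)) -> (((A | B) -> ((A & C) -> C)) -> ((C -> A) | ((C & A) -> B)))) = 1 <-> 1 = 1
(((((B | ~A) <-> (B & A)) -> ((A -> A) & A)) & ((B & C) -> (B | B))) -> ((C <-> (A -> C)) -> (((C & B) <-> (A | C)) -> ((B -> C) | (A -> (A & C)))))) & ((~((~A & A) -> (A <-> (C <-> A))) -> ((((C <-> C) -> (A <-> B)) <-> (C -> B)) -> (C | B))) <-> (~(~B -> (~C | ~C)) -> (((A | B) -> ((A & C) -> C)) -> ((C -> A) | ((C & A) -> B))))) = 1 & 1 = 1

1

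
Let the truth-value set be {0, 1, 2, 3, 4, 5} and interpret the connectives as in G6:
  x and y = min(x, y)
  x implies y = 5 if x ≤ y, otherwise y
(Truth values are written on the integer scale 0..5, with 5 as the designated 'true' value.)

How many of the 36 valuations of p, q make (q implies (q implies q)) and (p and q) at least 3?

value 5: 1 assignment (counts)
value 4: 3 assignments (counts)
value 3: 5 assignments (counts)
value 2: 7 assignments
value 1: 9 assignments
value 0: 11 assignments
So 9 of the 36 assignments meet the threshold.

9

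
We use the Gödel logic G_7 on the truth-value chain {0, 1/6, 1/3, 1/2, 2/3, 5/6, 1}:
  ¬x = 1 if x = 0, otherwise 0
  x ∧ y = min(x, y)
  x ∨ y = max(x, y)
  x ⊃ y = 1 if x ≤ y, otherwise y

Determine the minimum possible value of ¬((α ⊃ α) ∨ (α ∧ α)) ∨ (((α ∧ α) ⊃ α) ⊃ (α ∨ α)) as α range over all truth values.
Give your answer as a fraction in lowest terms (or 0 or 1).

0

Take α = 0:
α ⊃ α = 0 ⊃ 0 = 1
α ∧ α = 0 ∧ 0 = 0
(α ⊃ α) ∨ (α ∧ α) = 1 ∨ 0 = 1
¬((α ⊃ α) ∨ (α ∧ α)) = ¬1 = 0
α ∧ α = 0 ∧ 0 = 0
(α ∧ α) ⊃ α = 0 ⊃ 0 = 1
α ∨ α = 0 ∨ 0 = 0
((α ∧ α) ⊃ α) ⊃ (α ∨ α) = 1 ⊃ 0 = 0
¬((α ⊃ α) ∨ (α ∧ α)) ∨ (((α ∧ α) ⊃ α) ⊃ (α ∨ α)) = 0 ∨ 0 = 0
No assignment yields a value below 0, so this is the minimum.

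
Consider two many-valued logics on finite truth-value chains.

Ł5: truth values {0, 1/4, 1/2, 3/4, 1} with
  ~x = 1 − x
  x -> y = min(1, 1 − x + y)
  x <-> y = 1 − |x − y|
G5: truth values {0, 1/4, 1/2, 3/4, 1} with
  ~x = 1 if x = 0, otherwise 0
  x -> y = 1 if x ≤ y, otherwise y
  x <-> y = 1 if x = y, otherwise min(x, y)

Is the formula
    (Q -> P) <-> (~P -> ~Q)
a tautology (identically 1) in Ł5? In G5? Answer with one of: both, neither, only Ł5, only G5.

In Ł5: every assignment gives 1 — tautology.
In G5: at P = 1/4, Q = 1/2 the value is 1/4 — not a tautology.

only Ł5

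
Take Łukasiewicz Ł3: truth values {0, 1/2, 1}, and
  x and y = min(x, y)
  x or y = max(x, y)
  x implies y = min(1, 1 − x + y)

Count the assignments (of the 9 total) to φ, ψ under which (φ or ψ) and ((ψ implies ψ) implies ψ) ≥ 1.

3

φ = 0, ψ = 0 ↦ 0  <
φ = 0, ψ = 1/2 ↦ 1/2  <
φ = 0, ψ = 1 ↦ 1  ≥
φ = 1/2, ψ = 0 ↦ 0  <
φ = 1/2, ψ = 1/2 ↦ 1/2  <
φ = 1/2, ψ = 1 ↦ 1  ≥
φ = 1, ψ = 0 ↦ 0  <
φ = 1, ψ = 1/2 ↦ 1/2  <
φ = 1, ψ = 1 ↦ 1  ≥
So 3 of the 9 assignments meet the threshold.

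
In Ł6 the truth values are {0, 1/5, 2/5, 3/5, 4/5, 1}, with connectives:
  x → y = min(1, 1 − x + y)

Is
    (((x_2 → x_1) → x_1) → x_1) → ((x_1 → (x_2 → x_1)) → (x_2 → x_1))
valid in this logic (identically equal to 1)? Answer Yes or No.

Yes

At x_1 = 4/5, x_2 = 1, for instance:
x_2 → x_1 = 1 → 4/5 = 4/5
(x_2 → x_1) → x_1 = 4/5 → 4/5 = 1
((x_2 → x_1) → x_1) → x_1 = 1 → 4/5 = 4/5
x_1 → (x_2 → x_1) = 4/5 → 4/5 = 1
(x_1 → (x_2 → x_1)) → (x_2 → x_1) = 1 → 4/5 = 4/5
(((x_2 → x_1) → x_1) → x_1) → ((x_1 → (x_2 → x_1)) → (x_2 → x_1)) = 4/5 → 4/5 = 1
and checking the remaining 35 assignments likewise gives ≥ 1 in every case.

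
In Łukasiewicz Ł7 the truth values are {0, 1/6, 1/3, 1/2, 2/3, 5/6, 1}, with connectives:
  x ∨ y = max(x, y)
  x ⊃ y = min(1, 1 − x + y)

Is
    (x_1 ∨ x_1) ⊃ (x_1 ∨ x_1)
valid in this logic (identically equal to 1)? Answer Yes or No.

Yes

x_1 = 0 ↦ 1
x_1 = 1/6 ↦ 1
x_1 = 1/3 ↦ 1
x_1 = 1/2 ↦ 1
x_1 = 2/3 ↦ 1
x_1 = 5/6 ↦ 1
x_1 = 1 ↦ 1
Every assignment gives a value ≥ 1.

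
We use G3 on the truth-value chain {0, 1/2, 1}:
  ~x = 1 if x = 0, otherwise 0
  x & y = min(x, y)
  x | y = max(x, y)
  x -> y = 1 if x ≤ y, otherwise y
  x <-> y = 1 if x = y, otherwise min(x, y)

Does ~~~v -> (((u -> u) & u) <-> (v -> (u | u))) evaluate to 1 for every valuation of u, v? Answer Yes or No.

No

Counterexample: take u = 0, v = 0.
~v = ~0 = 1
~~v = ~1 = 0
~~~v = ~0 = 1
u -> u = 0 -> 0 = 1
(u -> u) & u = 1 & 0 = 0
u | u = 0 | 0 = 0
v -> (u | u) = 0 -> 0 = 1
((u -> u) & u) <-> (v -> (u | u)) = 0 <-> 1 = 0
~~~v -> (((u -> u) & u) <-> (v -> (u | u))) = 1 -> 0 = 0
This gives 0 ≠ 1.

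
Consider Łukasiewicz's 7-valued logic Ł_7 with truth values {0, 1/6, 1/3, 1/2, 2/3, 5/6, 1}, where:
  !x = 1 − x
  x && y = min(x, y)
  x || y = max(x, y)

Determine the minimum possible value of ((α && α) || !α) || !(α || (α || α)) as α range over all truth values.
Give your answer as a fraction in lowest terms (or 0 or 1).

1/2

Take α = 1/2:
α && α = 1/2 && 1/2 = 1/2
!α = !1/2 = 1/2
(α && α) || !α = 1/2 || 1/2 = 1/2
α || α = 1/2 || 1/2 = 1/2
α || (α || α) = 1/2 || 1/2 = 1/2
!(α || (α || α)) = !1/2 = 1/2
((α && α) || !α) || !(α || (α || α)) = 1/2 || 1/2 = 1/2
No assignment yields a value below 1/2, so this is the minimum.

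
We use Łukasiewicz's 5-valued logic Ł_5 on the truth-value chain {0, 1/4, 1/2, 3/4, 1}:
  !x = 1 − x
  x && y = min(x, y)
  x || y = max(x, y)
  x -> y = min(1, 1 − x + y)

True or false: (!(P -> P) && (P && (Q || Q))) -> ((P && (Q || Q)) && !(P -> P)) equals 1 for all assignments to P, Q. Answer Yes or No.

At P = 1/2, Q = 0, for instance:
P -> P = 1/2 -> 1/2 = 1
!(P -> P) = !1 = 0
Q || Q = 0 || 0 = 0
P && (Q || Q) = 1/2 && 0 = 0
!(P -> P) && (P && (Q || Q)) = 0 && 0 = 0
(P && (Q || Q)) && !(P -> P) = 0 && 0 = 0
(!(P -> P) && (P && (Q || Q))) -> ((P && (Q || Q)) && !(P -> P)) = 0 -> 0 = 1
and checking the remaining 24 assignments likewise gives ≥ 1 in every case.

Yes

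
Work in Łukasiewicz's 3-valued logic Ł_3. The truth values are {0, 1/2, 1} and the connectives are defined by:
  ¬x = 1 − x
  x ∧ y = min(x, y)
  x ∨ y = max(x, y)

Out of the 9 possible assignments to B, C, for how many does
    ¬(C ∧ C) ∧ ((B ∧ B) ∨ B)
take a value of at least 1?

1

B = 0, C = 0 ↦ 0  <
B = 0, C = 1/2 ↦ 0  <
B = 0, C = 1 ↦ 0  <
B = 1/2, C = 0 ↦ 1/2  <
B = 1/2, C = 1/2 ↦ 1/2  <
B = 1/2, C = 1 ↦ 0  <
B = 1, C = 0 ↦ 1  ≥
B = 1, C = 1/2 ↦ 1/2  <
B = 1, C = 1 ↦ 0  <
So 1 of the 9 assignments meets the threshold.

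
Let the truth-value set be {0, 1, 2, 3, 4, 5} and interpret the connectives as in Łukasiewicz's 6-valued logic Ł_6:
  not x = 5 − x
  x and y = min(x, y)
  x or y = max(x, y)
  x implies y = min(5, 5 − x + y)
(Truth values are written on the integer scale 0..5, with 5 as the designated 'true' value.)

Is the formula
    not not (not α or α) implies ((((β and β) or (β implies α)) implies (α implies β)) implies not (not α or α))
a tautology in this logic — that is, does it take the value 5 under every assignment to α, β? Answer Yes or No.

Counterexample: take α = 0, β = 0.
not α = not 0 = 5
not α or α = 5 or 0 = 5
not (not α or α) = not 5 = 0
not not (not α or α) = not 0 = 5
β and β = 0 and 0 = 0
β implies α = 0 implies 0 = 5
(β and β) or (β implies α) = 0 or 5 = 5
α implies β = 0 implies 0 = 5
((β and β) or (β implies α)) implies (α implies β) = 5 implies 5 = 5
(((β and β) or (β implies α)) implies (α implies β)) implies not (not α or α) = 5 implies 0 = 0
not not (not α or α) implies ((((β and β) or (β implies α)) implies (α implies β)) implies not (not α or α)) = 5 implies 0 = 0
This gives 0 ≠ 5.

No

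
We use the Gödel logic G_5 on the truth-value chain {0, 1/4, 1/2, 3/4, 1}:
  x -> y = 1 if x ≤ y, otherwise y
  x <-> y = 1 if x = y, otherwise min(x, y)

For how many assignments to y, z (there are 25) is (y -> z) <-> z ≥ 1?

value 1: 15 assignments (counts)
value 3/4: 4 assignments
value 1/2: 3 assignments
value 1/4: 2 assignments
value 0: 1 assignment
So 15 of the 25 assignments meet the threshold.

15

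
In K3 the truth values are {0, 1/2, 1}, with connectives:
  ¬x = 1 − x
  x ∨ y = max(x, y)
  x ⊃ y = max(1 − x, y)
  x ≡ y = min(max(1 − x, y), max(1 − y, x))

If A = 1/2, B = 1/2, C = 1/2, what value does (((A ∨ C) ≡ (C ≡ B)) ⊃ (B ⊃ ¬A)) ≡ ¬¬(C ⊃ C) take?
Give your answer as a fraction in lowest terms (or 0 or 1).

1/2

A ∨ C = 1/2 ∨ 1/2 = 1/2
C ≡ B = 1/2 ≡ 1/2 = 1/2
(A ∨ C) ≡ (C ≡ B) = 1/2 ≡ 1/2 = 1/2
¬A = ¬1/2 = 1/2
B ⊃ ¬A = 1/2 ⊃ 1/2 = 1/2
((A ∨ C) ≡ (C ≡ B)) ⊃ (B ⊃ ¬A) = 1/2 ⊃ 1/2 = 1/2
C ⊃ C = 1/2 ⊃ 1/2 = 1/2
¬(C ⊃ C) = ¬1/2 = 1/2
¬¬(C ⊃ C) = ¬1/2 = 1/2
(((A ∨ C) ≡ (C ≡ B)) ⊃ (B ⊃ ¬A)) ≡ ¬¬(C ⊃ C) = 1/2 ≡ 1/2 = 1/2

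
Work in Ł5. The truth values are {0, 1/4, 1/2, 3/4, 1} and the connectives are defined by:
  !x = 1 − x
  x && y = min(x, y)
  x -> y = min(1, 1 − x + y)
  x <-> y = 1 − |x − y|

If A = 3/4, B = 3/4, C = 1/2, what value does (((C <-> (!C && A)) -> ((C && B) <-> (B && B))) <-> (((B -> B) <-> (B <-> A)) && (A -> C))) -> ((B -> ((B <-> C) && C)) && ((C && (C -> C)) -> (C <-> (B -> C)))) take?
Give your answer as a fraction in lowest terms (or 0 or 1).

3/4

!C = !1/2 = 1/2
!C && A = 1/2 && 3/4 = 1/2
C <-> (!C && A) = 1/2 <-> 1/2 = 1
C && B = 1/2 && 3/4 = 1/2
B && B = 3/4 && 3/4 = 3/4
(C && B) <-> (B && B) = 1/2 <-> 3/4 = 3/4
(C <-> (!C && A)) -> ((C && B) <-> (B && B)) = 1 -> 3/4 = 3/4
B -> B = 3/4 -> 3/4 = 1
B <-> A = 3/4 <-> 3/4 = 1
(B -> B) <-> (B <-> A) = 1 <-> 1 = 1
A -> C = 3/4 -> 1/2 = 3/4
((B -> B) <-> (B <-> A)) && (A -> C) = 1 && 3/4 = 3/4
((C <-> (!C && A)) -> ((C && B) <-> (B && B))) <-> (((B -> B) <-> (B <-> A)) && (A -> C)) = 3/4 <-> 3/4 = 1
B <-> C = 3/4 <-> 1/2 = 3/4
(B <-> C) && C = 3/4 && 1/2 = 1/2
B -> ((B <-> C) && C) = 3/4 -> 1/2 = 3/4
C -> C = 1/2 -> 1/2 = 1
C && (C -> C) = 1/2 && 1 = 1/2
B -> C = 3/4 -> 1/2 = 3/4
C <-> (B -> C) = 1/2 <-> 3/4 = 3/4
(C && (C -> C)) -> (C <-> (B -> C)) = 1/2 -> 3/4 = 1
(B -> ((B <-> C) && C)) && ((C && (C -> C)) -> (C <-> (B -> C))) = 3/4 && 1 = 3/4
(((C <-> (!C && A)) -> ((C && B) <-> (B && B))) <-> (((B -> B) <-> (B <-> A)) && (A -> C))) -> ((B -> ((B <-> C) && C)) && ((C && (C -> C)) -> (C <-> (B -> C)))) = 1 -> 3/4 = 3/4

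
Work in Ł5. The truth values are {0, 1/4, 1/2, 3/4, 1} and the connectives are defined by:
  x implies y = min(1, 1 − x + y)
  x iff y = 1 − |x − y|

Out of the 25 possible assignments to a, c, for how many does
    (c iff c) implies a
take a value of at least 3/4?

10

value 1: 5 assignments (counts)
value 3/4: 5 assignments (counts)
value 1/2: 5 assignments
value 1/4: 5 assignments
value 0: 5 assignments
So 10 of the 25 assignments meet the threshold.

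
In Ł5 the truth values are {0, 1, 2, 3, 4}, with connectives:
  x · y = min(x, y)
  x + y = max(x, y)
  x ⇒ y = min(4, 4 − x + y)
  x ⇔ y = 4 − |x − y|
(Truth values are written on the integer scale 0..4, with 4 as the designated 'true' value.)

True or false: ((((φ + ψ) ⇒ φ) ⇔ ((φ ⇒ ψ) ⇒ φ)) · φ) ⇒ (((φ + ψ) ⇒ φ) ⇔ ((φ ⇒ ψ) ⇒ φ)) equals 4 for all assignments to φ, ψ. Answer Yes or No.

Yes

At φ = 3, ψ = 3, for instance:
φ + ψ = 3 + 3 = 3
(φ + ψ) ⇒ φ = 3 ⇒ 3 = 4
φ ⇒ ψ = 3 ⇒ 3 = 4
(φ ⇒ ψ) ⇒ φ = 4 ⇒ 3 = 3
((φ + ψ) ⇒ φ) ⇔ ((φ ⇒ ψ) ⇒ φ) = 4 ⇔ 3 = 3
(((φ + ψ) ⇒ φ) ⇔ ((φ ⇒ ψ) ⇒ φ)) · φ = 3 · 3 = 3
((((φ + ψ) ⇒ φ) ⇔ ((φ ⇒ ψ) ⇒ φ)) · φ) ⇒ (((φ + ψ) ⇒ φ) ⇔ ((φ ⇒ ψ) ⇒ φ)) = 3 ⇒ 3 = 4
and checking the remaining 24 assignments likewise gives ≥ 4 in every case.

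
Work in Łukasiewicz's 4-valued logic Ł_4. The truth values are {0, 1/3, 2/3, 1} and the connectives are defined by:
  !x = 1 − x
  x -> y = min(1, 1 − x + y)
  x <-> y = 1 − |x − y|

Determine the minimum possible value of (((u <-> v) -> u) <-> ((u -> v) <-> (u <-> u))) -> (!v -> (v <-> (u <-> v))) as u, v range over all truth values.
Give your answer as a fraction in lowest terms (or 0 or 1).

Take u = 1/3, v = 0:
u <-> v = 1/3 <-> 0 = 2/3
(u <-> v) -> u = 2/3 -> 1/3 = 2/3
u -> v = 1/3 -> 0 = 2/3
u <-> u = 1/3 <-> 1/3 = 1
(u -> v) <-> (u <-> u) = 2/3 <-> 1 = 2/3
((u <-> v) -> u) <-> ((u -> v) <-> (u <-> u)) = 2/3 <-> 2/3 = 1
!v = !0 = 1
u <-> v = 1/3 <-> 0 = 2/3
v <-> (u <-> v) = 0 <-> 2/3 = 1/3
!v -> (v <-> (u <-> v)) = 1 -> 1/3 = 1/3
(((u <-> v) -> u) <-> ((u -> v) <-> (u <-> u))) -> (!v -> (v <-> (u <-> v))) = 1 -> 1/3 = 1/3
No assignment yields a value below 1/3, so this is the minimum.

1/3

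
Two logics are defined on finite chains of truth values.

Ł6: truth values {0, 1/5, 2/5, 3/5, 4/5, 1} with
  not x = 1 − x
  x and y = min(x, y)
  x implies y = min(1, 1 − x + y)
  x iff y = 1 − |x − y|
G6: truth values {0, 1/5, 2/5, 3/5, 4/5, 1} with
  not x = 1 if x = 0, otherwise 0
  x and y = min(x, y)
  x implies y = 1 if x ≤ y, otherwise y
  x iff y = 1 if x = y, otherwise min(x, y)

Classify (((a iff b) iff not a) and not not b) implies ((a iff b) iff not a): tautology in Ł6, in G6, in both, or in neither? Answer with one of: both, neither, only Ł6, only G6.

both

In Ł6: every assignment gives 1 — tautology.
In G6: every assignment gives 1 — tautology.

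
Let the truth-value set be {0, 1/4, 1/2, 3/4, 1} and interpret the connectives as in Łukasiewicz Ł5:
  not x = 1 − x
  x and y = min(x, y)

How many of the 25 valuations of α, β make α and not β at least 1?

1

value 1: 1 assignment (counts)
value 3/4: 3 assignments
value 1/2: 5 assignments
value 1/4: 7 assignments
value 0: 9 assignments
So 1 of the 25 assignments meets the threshold.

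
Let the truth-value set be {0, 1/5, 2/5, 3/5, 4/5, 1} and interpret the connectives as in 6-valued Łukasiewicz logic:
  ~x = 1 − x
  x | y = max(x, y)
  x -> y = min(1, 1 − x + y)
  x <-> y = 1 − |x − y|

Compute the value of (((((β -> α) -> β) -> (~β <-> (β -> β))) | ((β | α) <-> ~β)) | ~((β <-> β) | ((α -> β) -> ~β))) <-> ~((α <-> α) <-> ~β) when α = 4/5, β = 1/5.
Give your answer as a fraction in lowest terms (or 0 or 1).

β -> α = 1/5 -> 4/5 = 1
(β -> α) -> β = 1 -> 1/5 = 1/5
~β = ~1/5 = 4/5
β -> β = 1/5 -> 1/5 = 1
~β <-> (β -> β) = 4/5 <-> 1 = 4/5
((β -> α) -> β) -> (~β <-> (β -> β)) = 1/5 -> 4/5 = 1
β | α = 1/5 | 4/5 = 4/5
~β = ~1/5 = 4/5
(β | α) <-> ~β = 4/5 <-> 4/5 = 1
(((β -> α) -> β) -> (~β <-> (β -> β))) | ((β | α) <-> ~β) = 1 | 1 = 1
β <-> β = 1/5 <-> 1/5 = 1
α -> β = 4/5 -> 1/5 = 2/5
~β = ~1/5 = 4/5
(α -> β) -> ~β = 2/5 -> 4/5 = 1
(β <-> β) | ((α -> β) -> ~β) = 1 | 1 = 1
~((β <-> β) | ((α -> β) -> ~β)) = ~1 = 0
((((β -> α) -> β) -> (~β <-> (β -> β))) | ((β | α) <-> ~β)) | ~((β <-> β) | ((α -> β) -> ~β)) = 1 | 0 = 1
α <-> α = 4/5 <-> 4/5 = 1
~β = ~1/5 = 4/5
(α <-> α) <-> ~β = 1 <-> 4/5 = 4/5
~((α <-> α) <-> ~β) = ~4/5 = 1/5
(((((β -> α) -> β) -> (~β <-> (β -> β))) | ((β | α) <-> ~β)) | ~((β <-> β) | ((α -> β) -> ~β))) <-> ~((α <-> α) <-> ~β) = 1 <-> 1/5 = 1/5

1/5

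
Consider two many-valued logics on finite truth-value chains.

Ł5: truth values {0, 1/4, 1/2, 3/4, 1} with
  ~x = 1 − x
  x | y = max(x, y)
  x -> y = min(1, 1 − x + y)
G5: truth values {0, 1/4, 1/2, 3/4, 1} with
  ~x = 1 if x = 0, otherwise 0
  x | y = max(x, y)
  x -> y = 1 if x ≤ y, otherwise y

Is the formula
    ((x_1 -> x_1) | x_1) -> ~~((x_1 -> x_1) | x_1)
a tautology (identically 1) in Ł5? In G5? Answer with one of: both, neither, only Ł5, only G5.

In Ł5: every assignment gives 1 — tautology.
In G5: every assignment gives 1 — tautology.

both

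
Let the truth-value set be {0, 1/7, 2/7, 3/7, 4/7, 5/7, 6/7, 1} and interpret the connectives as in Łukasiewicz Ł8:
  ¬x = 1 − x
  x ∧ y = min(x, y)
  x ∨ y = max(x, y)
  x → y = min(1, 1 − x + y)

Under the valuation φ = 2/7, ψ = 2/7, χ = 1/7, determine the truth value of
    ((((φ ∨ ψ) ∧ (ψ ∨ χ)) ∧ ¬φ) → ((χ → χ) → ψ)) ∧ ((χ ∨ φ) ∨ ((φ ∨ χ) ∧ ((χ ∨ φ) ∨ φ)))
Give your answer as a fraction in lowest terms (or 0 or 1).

φ ∨ ψ = 2/7 ∨ 2/7 = 2/7
ψ ∨ χ = 2/7 ∨ 1/7 = 2/7
(φ ∨ ψ) ∧ (ψ ∨ χ) = 2/7 ∧ 2/7 = 2/7
¬φ = ¬2/7 = 5/7
((φ ∨ ψ) ∧ (ψ ∨ χ)) ∧ ¬φ = 2/7 ∧ 5/7 = 2/7
χ → χ = 1/7 → 1/7 = 1
(χ → χ) → ψ = 1 → 2/7 = 2/7
(((φ ∨ ψ) ∧ (ψ ∨ χ)) ∧ ¬φ) → ((χ → χ) → ψ) = 2/7 → 2/7 = 1
χ ∨ φ = 1/7 ∨ 2/7 = 2/7
φ ∨ χ = 2/7 ∨ 1/7 = 2/7
χ ∨ φ = 1/7 ∨ 2/7 = 2/7
(χ ∨ φ) ∨ φ = 2/7 ∨ 2/7 = 2/7
(φ ∨ χ) ∧ ((χ ∨ φ) ∨ φ) = 2/7 ∧ 2/7 = 2/7
(χ ∨ φ) ∨ ((φ ∨ χ) ∧ ((χ ∨ φ) ∨ φ)) = 2/7 ∨ 2/7 = 2/7
((((φ ∨ ψ) ∧ (ψ ∨ χ)) ∧ ¬φ) → ((χ → χ) → ψ)) ∧ ((χ ∨ φ) ∨ ((φ ∨ χ) ∧ ((χ ∨ φ) ∨ φ))) = 1 ∧ 2/7 = 2/7

2/7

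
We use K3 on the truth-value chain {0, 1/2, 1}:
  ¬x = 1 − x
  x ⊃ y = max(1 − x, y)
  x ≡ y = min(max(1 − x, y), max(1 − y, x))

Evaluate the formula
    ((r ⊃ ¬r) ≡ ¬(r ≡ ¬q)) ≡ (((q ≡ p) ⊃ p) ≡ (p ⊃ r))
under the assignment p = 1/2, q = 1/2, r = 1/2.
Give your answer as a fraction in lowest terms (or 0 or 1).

1/2

¬r = ¬1/2 = 1/2
r ⊃ ¬r = 1/2 ⊃ 1/2 = 1/2
¬q = ¬1/2 = 1/2
r ≡ ¬q = 1/2 ≡ 1/2 = 1/2
¬(r ≡ ¬q) = ¬1/2 = 1/2
(r ⊃ ¬r) ≡ ¬(r ≡ ¬q) = 1/2 ≡ 1/2 = 1/2
q ≡ p = 1/2 ≡ 1/2 = 1/2
(q ≡ p) ⊃ p = 1/2 ⊃ 1/2 = 1/2
p ⊃ r = 1/2 ⊃ 1/2 = 1/2
((q ≡ p) ⊃ p) ≡ (p ⊃ r) = 1/2 ≡ 1/2 = 1/2
((r ⊃ ¬r) ≡ ¬(r ≡ ¬q)) ≡ (((q ≡ p) ⊃ p) ≡ (p ⊃ r)) = 1/2 ≡ 1/2 = 1/2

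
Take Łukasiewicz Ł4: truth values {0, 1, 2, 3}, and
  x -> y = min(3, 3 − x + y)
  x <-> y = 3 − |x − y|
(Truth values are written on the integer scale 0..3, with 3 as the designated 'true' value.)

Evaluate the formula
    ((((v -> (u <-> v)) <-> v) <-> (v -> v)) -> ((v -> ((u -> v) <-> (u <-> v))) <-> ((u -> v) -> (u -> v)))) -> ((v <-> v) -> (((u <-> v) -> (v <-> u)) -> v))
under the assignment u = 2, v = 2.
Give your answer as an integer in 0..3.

u <-> v = 2 <-> 2 = 3
v -> (u <-> v) = 2 -> 3 = 3
(v -> (u <-> v)) <-> v = 3 <-> 2 = 2
v -> v = 2 -> 2 = 3
((v -> (u <-> v)) <-> v) <-> (v -> v) = 2 <-> 3 = 2
u -> v = 2 -> 2 = 3
u <-> v = 2 <-> 2 = 3
(u -> v) <-> (u <-> v) = 3 <-> 3 = 3
v -> ((u -> v) <-> (u <-> v)) = 2 -> 3 = 3
u -> v = 2 -> 2 = 3
u -> v = 2 -> 2 = 3
(u -> v) -> (u -> v) = 3 -> 3 = 3
(v -> ((u -> v) <-> (u <-> v))) <-> ((u -> v) -> (u -> v)) = 3 <-> 3 = 3
(((v -> (u <-> v)) <-> v) <-> (v -> v)) -> ((v -> ((u -> v) <-> (u <-> v))) <-> ((u -> v) -> (u -> v))) = 2 -> 3 = 3
v <-> v = 2 <-> 2 = 3
u <-> v = 2 <-> 2 = 3
v <-> u = 2 <-> 2 = 3
(u <-> v) -> (v <-> u) = 3 -> 3 = 3
((u <-> v) -> (v <-> u)) -> v = 3 -> 2 = 2
(v <-> v) -> (((u <-> v) -> (v <-> u)) -> v) = 3 -> 2 = 2
((((v -> (u <-> v)) <-> v) <-> (v -> v)) -> ((v -> ((u -> v) <-> (u <-> v))) <-> ((u -> v) -> (u -> v)))) -> ((v <-> v) -> (((u <-> v) -> (v <-> u)) -> v)) = 3 -> 2 = 2

2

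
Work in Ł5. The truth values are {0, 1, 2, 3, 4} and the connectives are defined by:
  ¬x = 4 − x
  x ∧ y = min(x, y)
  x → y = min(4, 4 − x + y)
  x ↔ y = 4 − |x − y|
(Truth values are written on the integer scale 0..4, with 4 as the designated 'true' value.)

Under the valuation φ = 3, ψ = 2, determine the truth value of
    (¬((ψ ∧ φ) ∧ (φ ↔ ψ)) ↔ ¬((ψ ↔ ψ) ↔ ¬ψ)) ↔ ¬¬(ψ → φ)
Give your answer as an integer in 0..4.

ψ ∧ φ = 2 ∧ 3 = 2
φ ↔ ψ = 3 ↔ 2 = 3
(ψ ∧ φ) ∧ (φ ↔ ψ) = 2 ∧ 3 = 2
¬((ψ ∧ φ) ∧ (φ ↔ ψ)) = ¬2 = 2
ψ ↔ ψ = 2 ↔ 2 = 4
¬ψ = ¬2 = 2
(ψ ↔ ψ) ↔ ¬ψ = 4 ↔ 2 = 2
¬((ψ ↔ ψ) ↔ ¬ψ) = ¬2 = 2
¬((ψ ∧ φ) ∧ (φ ↔ ψ)) ↔ ¬((ψ ↔ ψ) ↔ ¬ψ) = 2 ↔ 2 = 4
ψ → φ = 2 → 3 = 4
¬(ψ → φ) = ¬4 = 0
¬¬(ψ → φ) = ¬0 = 4
(¬((ψ ∧ φ) ∧ (φ ↔ ψ)) ↔ ¬((ψ ↔ ψ) ↔ ¬ψ)) ↔ ¬¬(ψ → φ) = 4 ↔ 4 = 4

4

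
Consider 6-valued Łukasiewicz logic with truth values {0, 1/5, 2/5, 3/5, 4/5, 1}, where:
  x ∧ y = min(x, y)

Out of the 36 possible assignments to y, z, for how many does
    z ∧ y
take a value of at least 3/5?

9

value 1: 1 assignment (counts)
value 4/5: 3 assignments (counts)
value 3/5: 5 assignments (counts)
value 2/5: 7 assignments
value 1/5: 9 assignments
value 0: 11 assignments
So 9 of the 36 assignments meet the threshold.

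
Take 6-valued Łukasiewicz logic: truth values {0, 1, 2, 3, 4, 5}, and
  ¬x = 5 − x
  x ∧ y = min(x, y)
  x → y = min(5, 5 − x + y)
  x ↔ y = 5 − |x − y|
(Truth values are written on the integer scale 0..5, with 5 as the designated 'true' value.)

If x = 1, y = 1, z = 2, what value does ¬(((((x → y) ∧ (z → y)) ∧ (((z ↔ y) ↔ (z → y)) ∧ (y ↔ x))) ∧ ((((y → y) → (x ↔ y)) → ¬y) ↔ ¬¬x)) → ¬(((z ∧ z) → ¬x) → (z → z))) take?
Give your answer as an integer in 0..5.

x → y = 1 → 1 = 5
z → y = 2 → 1 = 4
(x → y) ∧ (z → y) = 5 ∧ 4 = 4
z ↔ y = 2 ↔ 1 = 4
z → y = 2 → 1 = 4
(z ↔ y) ↔ (z → y) = 4 ↔ 4 = 5
y ↔ x = 1 ↔ 1 = 5
((z ↔ y) ↔ (z → y)) ∧ (y ↔ x) = 5 ∧ 5 = 5
((x → y) ∧ (z → y)) ∧ (((z ↔ y) ↔ (z → y)) ∧ (y ↔ x)) = 4 ∧ 5 = 4
y → y = 1 → 1 = 5
x ↔ y = 1 ↔ 1 = 5
(y → y) → (x ↔ y) = 5 → 5 = 5
¬y = ¬1 = 4
((y → y) → (x ↔ y)) → ¬y = 5 → 4 = 4
¬x = ¬1 = 4
¬¬x = ¬4 = 1
(((y → y) → (x ↔ y)) → ¬y) ↔ ¬¬x = 4 ↔ 1 = 2
(((x → y) ∧ (z → y)) ∧ (((z ↔ y) ↔ (z → y)) ∧ (y ↔ x))) ∧ ((((y → y) → (x ↔ y)) → ¬y) ↔ ¬¬x) = 4 ∧ 2 = 2
z ∧ z = 2 ∧ 2 = 2
¬x = ¬1 = 4
(z ∧ z) → ¬x = 2 → 4 = 5
z → z = 2 → 2 = 5
((z ∧ z) → ¬x) → (z → z) = 5 → 5 = 5
¬(((z ∧ z) → ¬x) → (z → z)) = ¬5 = 0
((((x → y) ∧ (z → y)) ∧ (((z ↔ y) ↔ (z → y)) ∧ (y ↔ x))) ∧ ((((y → y) → (x ↔ y)) → ¬y) ↔ ¬¬x)) → ¬(((z ∧ z) → ¬x) → (z → z)) = 2 → 0 = 3
¬(((((x → y) ∧ (z → y)) ∧ (((z ↔ y) ↔ (z → y)) ∧ (y ↔ x))) ∧ ((((y → y) → (x ↔ y)) → ¬y) ↔ ¬¬x)) → ¬(((z ∧ z) → ¬x) → (z → z))) = ¬3 = 2

2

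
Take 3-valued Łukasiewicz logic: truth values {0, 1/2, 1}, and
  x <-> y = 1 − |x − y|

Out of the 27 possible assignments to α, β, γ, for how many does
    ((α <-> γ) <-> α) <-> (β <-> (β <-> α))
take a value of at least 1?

9

value 1: 9 assignments (counts)
value 1/2: 12 assignments
value 0: 6 assignments
So 9 of the 27 assignments meet the threshold.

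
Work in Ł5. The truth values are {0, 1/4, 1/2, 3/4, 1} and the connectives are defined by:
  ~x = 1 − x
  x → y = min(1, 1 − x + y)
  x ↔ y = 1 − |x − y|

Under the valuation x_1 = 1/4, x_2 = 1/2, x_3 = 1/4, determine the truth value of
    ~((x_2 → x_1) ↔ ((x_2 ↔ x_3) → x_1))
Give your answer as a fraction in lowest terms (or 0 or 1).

1/4

x_2 → x_1 = 1/2 → 1/4 = 3/4
x_2 ↔ x_3 = 1/2 ↔ 1/4 = 3/4
(x_2 ↔ x_3) → x_1 = 3/4 → 1/4 = 1/2
(x_2 → x_1) ↔ ((x_2 ↔ x_3) → x_1) = 3/4 ↔ 1/2 = 3/4
~((x_2 → x_1) ↔ ((x_2 ↔ x_3) → x_1)) = ~3/4 = 1/4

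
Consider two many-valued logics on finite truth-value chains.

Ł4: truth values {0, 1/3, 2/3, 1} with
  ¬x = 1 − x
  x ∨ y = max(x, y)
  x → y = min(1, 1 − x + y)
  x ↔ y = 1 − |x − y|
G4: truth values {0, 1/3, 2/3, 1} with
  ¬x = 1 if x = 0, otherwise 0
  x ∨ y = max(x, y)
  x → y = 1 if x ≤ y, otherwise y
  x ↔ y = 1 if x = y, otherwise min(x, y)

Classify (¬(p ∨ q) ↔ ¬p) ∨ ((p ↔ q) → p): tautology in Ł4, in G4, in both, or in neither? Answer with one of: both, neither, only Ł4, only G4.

only G4

In Ł4: at p = 0, q = 1/3 the value is 2/3 — not a tautology.
In G4: every assignment gives 1 — tautology.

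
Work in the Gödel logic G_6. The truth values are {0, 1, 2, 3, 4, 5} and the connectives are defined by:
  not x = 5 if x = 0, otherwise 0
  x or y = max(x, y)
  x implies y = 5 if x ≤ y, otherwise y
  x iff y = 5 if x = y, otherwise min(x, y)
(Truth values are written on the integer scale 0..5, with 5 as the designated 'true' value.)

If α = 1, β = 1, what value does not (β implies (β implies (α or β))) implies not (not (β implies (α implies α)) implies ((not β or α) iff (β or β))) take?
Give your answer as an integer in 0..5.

α or β = 1 or 1 = 1
β implies (α or β) = 1 implies 1 = 5
β implies (β implies (α or β)) = 1 implies 5 = 5
not (β implies (β implies (α or β))) = not 5 = 0
α implies α = 1 implies 1 = 5
β implies (α implies α) = 1 implies 5 = 5
not (β implies (α implies α)) = not 5 = 0
not β = not 1 = 0
not β or α = 0 or 1 = 1
β or β = 1 or 1 = 1
(not β or α) iff (β or β) = 1 iff 1 = 5
not (β implies (α implies α)) implies ((not β or α) iff (β or β)) = 0 implies 5 = 5
not (not (β implies (α implies α)) implies ((not β or α) iff (β or β))) = not 5 = 0
not (β implies (β implies (α or β))) implies not (not (β implies (α implies α)) implies ((not β or α) iff (β or β))) = 0 implies 0 = 5

5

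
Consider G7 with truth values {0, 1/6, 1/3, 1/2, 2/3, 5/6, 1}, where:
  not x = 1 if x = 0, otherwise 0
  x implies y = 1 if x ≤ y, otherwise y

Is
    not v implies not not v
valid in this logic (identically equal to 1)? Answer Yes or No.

No

Counterexample: take v = 0.
not v = not 0 = 1
not v = not 0 = 1
not not v = not 1 = 0
not v implies not not v = 1 implies 0 = 0
This gives 0 ≠ 1.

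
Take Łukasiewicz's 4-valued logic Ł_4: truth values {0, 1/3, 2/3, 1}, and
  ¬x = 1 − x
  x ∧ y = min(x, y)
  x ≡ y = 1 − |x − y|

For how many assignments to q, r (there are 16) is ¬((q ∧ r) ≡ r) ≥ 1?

1

q = 0, r = 0 ↦ 0  <
q = 0, r = 1/3 ↦ 1/3  <
q = 0, r = 2/3 ↦ 2/3  <
q = 0, r = 1 ↦ 1  ≥
q = 1/3, r = 0 ↦ 0  <
q = 1/3, r = 1/3 ↦ 0  <
q = 1/3, r = 2/3 ↦ 1/3  <
q = 1/3, r = 1 ↦ 2/3  <
q = 2/3, r = 0 ↦ 0  <
q = 2/3, r = 1/3 ↦ 0  <
q = 2/3, r = 2/3 ↦ 0  <
q = 2/3, r = 1 ↦ 1/3  <
q = 1, r = 0 ↦ 0  <
q = 1, r = 1/3 ↦ 0  <
q = 1, r = 2/3 ↦ 0  <
q = 1, r = 1 ↦ 0  <
So 1 of the 16 assignments meets the threshold.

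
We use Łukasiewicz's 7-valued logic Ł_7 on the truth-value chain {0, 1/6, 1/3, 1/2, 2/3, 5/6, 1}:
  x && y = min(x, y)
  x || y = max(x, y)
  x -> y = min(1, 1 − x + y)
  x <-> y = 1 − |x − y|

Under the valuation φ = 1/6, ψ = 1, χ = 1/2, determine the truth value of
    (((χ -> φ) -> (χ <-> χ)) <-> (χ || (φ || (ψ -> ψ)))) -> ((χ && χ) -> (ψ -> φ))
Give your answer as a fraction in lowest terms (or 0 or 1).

2/3

χ -> φ = 1/2 -> 1/6 = 2/3
χ <-> χ = 1/2 <-> 1/2 = 1
(χ -> φ) -> (χ <-> χ) = 2/3 -> 1 = 1
ψ -> ψ = 1 -> 1 = 1
φ || (ψ -> ψ) = 1/6 || 1 = 1
χ || (φ || (ψ -> ψ)) = 1/2 || 1 = 1
((χ -> φ) -> (χ <-> χ)) <-> (χ || (φ || (ψ -> ψ))) = 1 <-> 1 = 1
χ && χ = 1/2 && 1/2 = 1/2
ψ -> φ = 1 -> 1/6 = 1/6
(χ && χ) -> (ψ -> φ) = 1/2 -> 1/6 = 2/3
(((χ -> φ) -> (χ <-> χ)) <-> (χ || (φ || (ψ -> ψ)))) -> ((χ && χ) -> (ψ -> φ)) = 1 -> 2/3 = 2/3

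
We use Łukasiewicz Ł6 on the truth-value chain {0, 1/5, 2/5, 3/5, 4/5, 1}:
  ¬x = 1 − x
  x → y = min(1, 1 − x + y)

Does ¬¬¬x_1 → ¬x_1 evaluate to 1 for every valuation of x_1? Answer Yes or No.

x_1 = 0 ↦ 1
x_1 = 1/5 ↦ 1
x_1 = 2/5 ↦ 1
x_1 = 3/5 ↦ 1
x_1 = 4/5 ↦ 1
x_1 = 1 ↦ 1
Every assignment gives a value ≥ 1.

Yes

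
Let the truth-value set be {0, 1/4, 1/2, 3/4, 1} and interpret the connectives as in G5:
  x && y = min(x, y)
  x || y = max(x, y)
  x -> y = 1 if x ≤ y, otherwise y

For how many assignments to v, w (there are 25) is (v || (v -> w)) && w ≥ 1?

value 1: 5 assignments (counts)
value 3/4: 5 assignments
value 1/2: 5 assignments
value 1/4: 5 assignments
value 0: 5 assignments
So 5 of the 25 assignments meet the threshold.

5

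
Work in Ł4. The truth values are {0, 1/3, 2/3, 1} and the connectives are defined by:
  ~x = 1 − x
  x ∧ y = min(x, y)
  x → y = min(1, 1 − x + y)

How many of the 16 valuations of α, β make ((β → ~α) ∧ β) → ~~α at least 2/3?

14

α = 0, β = 0 ↦ 1  ≥
α = 0, β = 1/3 ↦ 2/3  ≥
α = 0, β = 2/3 ↦ 1/3  <
α = 0, β = 1 ↦ 0  <
α = 1/3, β = 0 ↦ 1  ≥
α = 1/3, β = 1/3 ↦ 1  ≥
α = 1/3, β = 2/3 ↦ 2/3  ≥
α = 1/3, β = 1 ↦ 2/3  ≥
α = 2/3, β = 0 ↦ 1  ≥
α = 2/3, β = 1/3 ↦ 1  ≥
α = 2/3, β = 2/3 ↦ 1  ≥
α = 2/3, β = 1 ↦ 1  ≥
α = 1, β = 0 ↦ 1  ≥
α = 1, β = 1/3 ↦ 1  ≥
α = 1, β = 2/3 ↦ 1  ≥
α = 1, β = 1 ↦ 1  ≥
So 14 of the 16 assignments meet the threshold.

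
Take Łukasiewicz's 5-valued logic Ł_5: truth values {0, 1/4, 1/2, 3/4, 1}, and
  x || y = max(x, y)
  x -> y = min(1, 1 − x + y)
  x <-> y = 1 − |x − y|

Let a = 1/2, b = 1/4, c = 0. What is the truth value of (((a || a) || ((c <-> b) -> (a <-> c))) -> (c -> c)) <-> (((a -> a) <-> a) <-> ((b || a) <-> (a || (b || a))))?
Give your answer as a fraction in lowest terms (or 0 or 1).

a || a = 1/2 || 1/2 = 1/2
c <-> b = 0 <-> 1/4 = 3/4
a <-> c = 1/2 <-> 0 = 1/2
(c <-> b) -> (a <-> c) = 3/4 -> 1/2 = 3/4
(a || a) || ((c <-> b) -> (a <-> c)) = 1/2 || 3/4 = 3/4
c -> c = 0 -> 0 = 1
((a || a) || ((c <-> b) -> (a <-> c))) -> (c -> c) = 3/4 -> 1 = 1
a -> a = 1/2 -> 1/2 = 1
(a -> a) <-> a = 1 <-> 1/2 = 1/2
b || a = 1/4 || 1/2 = 1/2
b || a = 1/4 || 1/2 = 1/2
a || (b || a) = 1/2 || 1/2 = 1/2
(b || a) <-> (a || (b || a)) = 1/2 <-> 1/2 = 1
((a -> a) <-> a) <-> ((b || a) <-> (a || (b || a))) = 1/2 <-> 1 = 1/2
(((a || a) || ((c <-> b) -> (a <-> c))) -> (c -> c)) <-> (((a -> a) <-> a) <-> ((b || a) <-> (a || (b || a)))) = 1 <-> 1/2 = 1/2

1/2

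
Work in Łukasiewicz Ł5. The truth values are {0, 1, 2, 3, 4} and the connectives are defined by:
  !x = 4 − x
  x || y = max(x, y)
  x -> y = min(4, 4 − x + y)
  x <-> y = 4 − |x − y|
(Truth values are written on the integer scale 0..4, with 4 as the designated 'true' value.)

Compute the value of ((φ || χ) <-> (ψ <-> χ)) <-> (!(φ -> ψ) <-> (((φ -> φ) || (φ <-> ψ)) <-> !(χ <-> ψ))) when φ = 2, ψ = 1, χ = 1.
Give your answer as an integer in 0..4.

3

φ || χ = 2 || 1 = 2
ψ <-> χ = 1 <-> 1 = 4
(φ || χ) <-> (ψ <-> χ) = 2 <-> 4 = 2
φ -> ψ = 2 -> 1 = 3
!(φ -> ψ) = !3 = 1
φ -> φ = 2 -> 2 = 4
φ <-> ψ = 2 <-> 1 = 3
(φ -> φ) || (φ <-> ψ) = 4 || 3 = 4
χ <-> ψ = 1 <-> 1 = 4
!(χ <-> ψ) = !4 = 0
((φ -> φ) || (φ <-> ψ)) <-> !(χ <-> ψ) = 4 <-> 0 = 0
!(φ -> ψ) <-> (((φ -> φ) || (φ <-> ψ)) <-> !(χ <-> ψ)) = 1 <-> 0 = 3
((φ || χ) <-> (ψ <-> χ)) <-> (!(φ -> ψ) <-> (((φ -> φ) || (φ <-> ψ)) <-> !(χ <-> ψ))) = 2 <-> 3 = 3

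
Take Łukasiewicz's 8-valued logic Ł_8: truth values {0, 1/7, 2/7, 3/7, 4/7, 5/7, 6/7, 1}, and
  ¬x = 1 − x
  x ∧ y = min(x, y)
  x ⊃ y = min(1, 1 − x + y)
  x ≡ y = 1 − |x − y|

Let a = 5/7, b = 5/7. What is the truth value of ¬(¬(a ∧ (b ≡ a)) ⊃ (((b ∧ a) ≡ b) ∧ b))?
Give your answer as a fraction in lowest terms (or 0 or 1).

b ≡ a = 5/7 ≡ 5/7 = 1
a ∧ (b ≡ a) = 5/7 ∧ 1 = 5/7
¬(a ∧ (b ≡ a)) = ¬5/7 = 2/7
b ∧ a = 5/7 ∧ 5/7 = 5/7
(b ∧ a) ≡ b = 5/7 ≡ 5/7 = 1
((b ∧ a) ≡ b) ∧ b = 1 ∧ 5/7 = 5/7
¬(a ∧ (b ≡ a)) ⊃ (((b ∧ a) ≡ b) ∧ b) = 2/7 ⊃ 5/7 = 1
¬(¬(a ∧ (b ≡ a)) ⊃ (((b ∧ a) ≡ b) ∧ b)) = ¬1 = 0

0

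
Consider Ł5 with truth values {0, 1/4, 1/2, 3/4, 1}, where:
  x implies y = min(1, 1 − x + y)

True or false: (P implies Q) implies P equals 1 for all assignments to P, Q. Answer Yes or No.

No

Counterexample: take P = 0, Q = 0.
P implies Q = 0 implies 0 = 1
(P implies Q) implies P = 1 implies 0 = 0
This gives 0 ≠ 1.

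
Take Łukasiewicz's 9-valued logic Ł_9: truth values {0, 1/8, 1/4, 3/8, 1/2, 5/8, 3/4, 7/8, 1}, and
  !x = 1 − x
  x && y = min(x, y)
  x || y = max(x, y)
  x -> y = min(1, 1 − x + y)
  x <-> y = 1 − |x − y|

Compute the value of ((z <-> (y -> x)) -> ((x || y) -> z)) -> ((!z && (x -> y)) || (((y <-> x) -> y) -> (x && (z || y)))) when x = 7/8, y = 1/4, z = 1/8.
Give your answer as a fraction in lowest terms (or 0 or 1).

y -> x = 1/4 -> 7/8 = 1
z <-> (y -> x) = 1/8 <-> 1 = 1/8
x || y = 7/8 || 1/4 = 7/8
(x || y) -> z = 7/8 -> 1/8 = 1/4
(z <-> (y -> x)) -> ((x || y) -> z) = 1/8 -> 1/4 = 1
!z = !1/8 = 7/8
x -> y = 7/8 -> 1/4 = 3/8
!z && (x -> y) = 7/8 && 3/8 = 3/8
y <-> x = 1/4 <-> 7/8 = 3/8
(y <-> x) -> y = 3/8 -> 1/4 = 7/8
z || y = 1/8 || 1/4 = 1/4
x && (z || y) = 7/8 && 1/4 = 1/4
((y <-> x) -> y) -> (x && (z || y)) = 7/8 -> 1/4 = 3/8
(!z && (x -> y)) || (((y <-> x) -> y) -> (x && (z || y))) = 3/8 || 3/8 = 3/8
((z <-> (y -> x)) -> ((x || y) -> z)) -> ((!z && (x -> y)) || (((y <-> x) -> y) -> (x && (z || y)))) = 1 -> 3/8 = 3/8

3/8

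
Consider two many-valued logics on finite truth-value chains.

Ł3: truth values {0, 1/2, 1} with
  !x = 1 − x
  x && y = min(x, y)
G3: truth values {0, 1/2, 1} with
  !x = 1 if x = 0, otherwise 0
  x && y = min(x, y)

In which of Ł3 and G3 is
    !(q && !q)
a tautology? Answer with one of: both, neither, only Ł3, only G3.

only G3

In Ł3: at q = 1/2 the value is 1/2 — not a tautology.
In G3: every assignment gives 1 — tautology.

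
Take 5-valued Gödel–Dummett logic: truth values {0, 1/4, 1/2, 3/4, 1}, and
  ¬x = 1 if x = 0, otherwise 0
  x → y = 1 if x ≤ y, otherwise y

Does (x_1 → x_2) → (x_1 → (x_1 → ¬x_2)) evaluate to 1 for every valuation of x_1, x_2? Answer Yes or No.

No

Counterexample: take x_1 = 1/4, x_2 = 1/4.
x_1 → x_2 = 1/4 → 1/4 = 1
¬x_2 = ¬1/4 = 0
x_1 → ¬x_2 = 1/4 → 0 = 0
x_1 → (x_1 → ¬x_2) = 1/4 → 0 = 0
(x_1 → x_2) → (x_1 → (x_1 → ¬x_2)) = 1 → 0 = 0
This gives 0 ≠ 1.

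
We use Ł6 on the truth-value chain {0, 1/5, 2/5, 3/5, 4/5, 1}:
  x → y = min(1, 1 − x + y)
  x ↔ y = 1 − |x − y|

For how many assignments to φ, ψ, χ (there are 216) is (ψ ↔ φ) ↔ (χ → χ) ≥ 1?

36

value 1: 36 assignments (counts)
value 4/5: 60 assignments
value 3/5: 48 assignments
value 2/5: 36 assignments
value 1/5: 24 assignments
value 0: 12 assignments
So 36 of the 216 assignments meet the threshold.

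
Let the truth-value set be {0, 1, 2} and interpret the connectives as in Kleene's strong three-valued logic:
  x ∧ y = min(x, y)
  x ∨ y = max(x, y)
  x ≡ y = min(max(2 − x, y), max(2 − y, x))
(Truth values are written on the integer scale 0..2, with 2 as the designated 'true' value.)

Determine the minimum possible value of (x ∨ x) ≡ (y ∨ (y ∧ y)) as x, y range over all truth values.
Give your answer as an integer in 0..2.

Take x = 0, y = 2:
x ∨ x = 0 ∨ 0 = 0
y ∧ y = 2 ∧ 2 = 2
y ∨ (y ∧ y) = 2 ∨ 2 = 2
(x ∨ x) ≡ (y ∨ (y ∧ y)) = 0 ≡ 2 = 0
No assignment yields a value below 0, so this is the minimum.

0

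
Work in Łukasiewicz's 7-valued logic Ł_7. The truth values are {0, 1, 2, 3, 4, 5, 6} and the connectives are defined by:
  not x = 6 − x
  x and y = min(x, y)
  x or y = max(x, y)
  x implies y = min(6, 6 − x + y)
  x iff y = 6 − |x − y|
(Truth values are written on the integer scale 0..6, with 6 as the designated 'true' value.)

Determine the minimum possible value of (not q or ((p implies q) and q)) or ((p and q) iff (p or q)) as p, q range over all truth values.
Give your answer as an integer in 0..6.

3

Take p = 0, q = 3:
not q = not 3 = 3
p implies q = 0 implies 3 = 6
(p implies q) and q = 6 and 3 = 3
not q or ((p implies q) and q) = 3 or 3 = 3
p and q = 0 and 3 = 0
p or q = 0 or 3 = 3
(p and q) iff (p or q) = 0 iff 3 = 3
(not q or ((p implies q) and q)) or ((p and q) iff (p or q)) = 3 or 3 = 3
No assignment yields a value below 3, so this is the minimum.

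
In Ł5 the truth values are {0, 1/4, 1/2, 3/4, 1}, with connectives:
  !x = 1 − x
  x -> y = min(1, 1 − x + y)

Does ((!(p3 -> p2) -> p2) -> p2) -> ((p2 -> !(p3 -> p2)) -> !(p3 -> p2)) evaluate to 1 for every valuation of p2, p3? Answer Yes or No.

At p2 = 1/2, p3 = 1/4, for instance:
p3 -> p2 = 1/4 -> 1/2 = 1
!(p3 -> p2) = !1 = 0
!(p3 -> p2) -> p2 = 0 -> 1/2 = 1
(!(p3 -> p2) -> p2) -> p2 = 1 -> 1/2 = 1/2
p2 -> !(p3 -> p2) = 1/2 -> 0 = 1/2
(p2 -> !(p3 -> p2)) -> !(p3 -> p2) = 1/2 -> 0 = 1/2
((!(p3 -> p2) -> p2) -> p2) -> ((p2 -> !(p3 -> p2)) -> !(p3 -> p2)) = 1/2 -> 1/2 = 1
and checking the remaining 24 assignments likewise gives ≥ 1 in every case.

Yes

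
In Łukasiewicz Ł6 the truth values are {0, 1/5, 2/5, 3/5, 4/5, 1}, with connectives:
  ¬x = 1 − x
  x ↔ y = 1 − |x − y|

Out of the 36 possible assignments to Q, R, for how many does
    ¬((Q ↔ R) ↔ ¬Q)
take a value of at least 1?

2

value 1: 2 assignments (counts)
value 4/5: 3 assignments
value 3/5: 6 assignments
value 2/5: 7 assignments
value 1/5: 10 assignments
value 0: 8 assignments
So 2 of the 36 assignments meet the threshold.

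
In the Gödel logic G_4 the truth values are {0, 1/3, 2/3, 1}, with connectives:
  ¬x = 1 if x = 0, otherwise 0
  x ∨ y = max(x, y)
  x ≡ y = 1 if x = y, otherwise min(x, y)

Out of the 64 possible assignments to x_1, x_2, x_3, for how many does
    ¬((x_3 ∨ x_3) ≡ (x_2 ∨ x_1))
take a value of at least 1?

value 1: 18 assignments (counts)
value 0: 46 assignments
So 18 of the 64 assignments meet the threshold.

18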